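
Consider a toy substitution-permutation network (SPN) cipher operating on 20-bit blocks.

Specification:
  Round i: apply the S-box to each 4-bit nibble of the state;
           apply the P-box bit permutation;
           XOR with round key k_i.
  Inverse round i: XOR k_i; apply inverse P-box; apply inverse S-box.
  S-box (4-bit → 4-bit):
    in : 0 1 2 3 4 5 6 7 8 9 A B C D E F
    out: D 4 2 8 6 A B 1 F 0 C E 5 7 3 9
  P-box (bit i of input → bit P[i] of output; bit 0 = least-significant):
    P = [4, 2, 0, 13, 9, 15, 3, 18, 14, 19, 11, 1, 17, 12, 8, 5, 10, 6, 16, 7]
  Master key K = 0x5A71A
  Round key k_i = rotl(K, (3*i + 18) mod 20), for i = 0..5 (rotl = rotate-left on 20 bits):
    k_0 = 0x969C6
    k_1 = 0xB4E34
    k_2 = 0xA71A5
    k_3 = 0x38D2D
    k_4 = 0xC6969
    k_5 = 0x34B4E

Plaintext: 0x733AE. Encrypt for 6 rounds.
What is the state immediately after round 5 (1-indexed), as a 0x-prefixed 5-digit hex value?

s_0 = plaintext = 0x733AE
s_1 = Round(s_0, k_0) = 0xD6DF8
s_2 = Round(s_1, k_1) = 0x43041
s_3 = Round(s_2, k_2) = 0xBB9CE
s_4 = Round(s_3, k_3) = 0x29ED1
s_5 = Round(s_4, k_4) = 0x4AB20
s_6 = Round(s_5, k_5) = 0xAE23D

0x4AB20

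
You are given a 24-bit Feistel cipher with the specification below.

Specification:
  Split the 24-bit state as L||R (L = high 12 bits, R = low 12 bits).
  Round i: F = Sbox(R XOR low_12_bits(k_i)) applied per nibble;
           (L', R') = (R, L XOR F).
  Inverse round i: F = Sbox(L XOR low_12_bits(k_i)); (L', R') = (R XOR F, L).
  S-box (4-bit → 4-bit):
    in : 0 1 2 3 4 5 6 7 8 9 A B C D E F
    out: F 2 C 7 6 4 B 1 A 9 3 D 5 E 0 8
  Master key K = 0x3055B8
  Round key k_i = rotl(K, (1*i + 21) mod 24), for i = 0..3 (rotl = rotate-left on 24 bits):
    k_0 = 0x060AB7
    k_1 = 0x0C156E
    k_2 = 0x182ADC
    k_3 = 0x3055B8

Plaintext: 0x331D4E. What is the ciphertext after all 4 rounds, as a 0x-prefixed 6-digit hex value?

s_0 = plaintext = 0x331D4E
s_1 = Round(s_0, k_0) = 0xD4E2B8
s_2 = Round(s_1, k_1) = 0x2B8CA5
s_3 = Round(s_2, k_2) = 0xCA59A1
s_4 = Round(s_3, k_3) = 0x9A198C

0x9A198C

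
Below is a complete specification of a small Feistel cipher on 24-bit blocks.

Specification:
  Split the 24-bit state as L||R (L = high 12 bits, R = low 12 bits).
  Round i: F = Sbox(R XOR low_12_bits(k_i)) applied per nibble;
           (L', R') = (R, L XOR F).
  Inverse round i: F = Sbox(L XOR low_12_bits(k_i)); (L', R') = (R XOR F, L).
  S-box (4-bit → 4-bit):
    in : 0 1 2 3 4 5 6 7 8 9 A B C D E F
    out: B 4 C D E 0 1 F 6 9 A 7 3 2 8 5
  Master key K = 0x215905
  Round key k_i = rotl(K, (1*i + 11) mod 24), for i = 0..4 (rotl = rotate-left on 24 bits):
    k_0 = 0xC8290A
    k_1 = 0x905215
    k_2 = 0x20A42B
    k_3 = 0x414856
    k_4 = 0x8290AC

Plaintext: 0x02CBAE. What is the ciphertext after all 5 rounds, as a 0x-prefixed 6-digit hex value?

s_0 = plaintext = 0x02CBAE
s_1 = Round(s_0, k_0) = 0xBAEC82
s_2 = Round(s_1, k_1) = 0xC82331
s_3 = Round(s_2, k_2) = 0x3313C8
s_4 = Round(s_3, k_3) = 0x3C84A9
s_5 = Round(s_4, k_4) = 0x4A9D78

0x4A9D78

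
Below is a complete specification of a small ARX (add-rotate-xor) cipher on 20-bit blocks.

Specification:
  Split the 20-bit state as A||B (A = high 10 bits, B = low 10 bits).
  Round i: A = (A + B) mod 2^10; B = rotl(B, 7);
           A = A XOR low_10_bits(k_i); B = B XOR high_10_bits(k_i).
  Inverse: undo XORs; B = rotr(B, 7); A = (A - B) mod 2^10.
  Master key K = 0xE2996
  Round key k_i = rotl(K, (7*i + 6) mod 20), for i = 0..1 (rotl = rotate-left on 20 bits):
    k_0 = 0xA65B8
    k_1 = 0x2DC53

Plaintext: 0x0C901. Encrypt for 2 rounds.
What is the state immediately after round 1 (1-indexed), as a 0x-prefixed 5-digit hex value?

s_0 = plaintext = 0x0C901
s_1 = Round(s_0, k_0) = 0x22E39
s_2 = Round(s_1, k_1) = 0xA5C70

0x22E39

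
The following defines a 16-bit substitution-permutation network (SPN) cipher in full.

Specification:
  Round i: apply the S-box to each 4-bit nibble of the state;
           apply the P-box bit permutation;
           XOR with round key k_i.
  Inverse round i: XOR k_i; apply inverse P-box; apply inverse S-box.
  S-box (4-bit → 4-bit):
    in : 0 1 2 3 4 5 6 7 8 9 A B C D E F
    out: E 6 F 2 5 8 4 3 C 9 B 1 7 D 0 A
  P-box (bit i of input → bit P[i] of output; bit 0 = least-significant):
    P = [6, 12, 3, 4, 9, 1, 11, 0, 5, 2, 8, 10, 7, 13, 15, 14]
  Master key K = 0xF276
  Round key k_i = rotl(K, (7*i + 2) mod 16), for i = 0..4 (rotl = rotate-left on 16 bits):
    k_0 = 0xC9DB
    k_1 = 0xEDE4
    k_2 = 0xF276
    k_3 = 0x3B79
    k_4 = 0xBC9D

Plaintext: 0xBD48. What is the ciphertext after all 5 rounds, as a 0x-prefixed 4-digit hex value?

s_0 = plaintext = 0xBD48
s_1 = Round(s_0, k_0) = 0xC663
s_2 = Round(s_1, k_1) = 0x5464
s_3 = Round(s_2, k_2) = 0xBB1E
s_4 = Round(s_3, k_3) = 0x33DB
s_5 = Round(s_4, k_4) = 0x96D8

0x96D8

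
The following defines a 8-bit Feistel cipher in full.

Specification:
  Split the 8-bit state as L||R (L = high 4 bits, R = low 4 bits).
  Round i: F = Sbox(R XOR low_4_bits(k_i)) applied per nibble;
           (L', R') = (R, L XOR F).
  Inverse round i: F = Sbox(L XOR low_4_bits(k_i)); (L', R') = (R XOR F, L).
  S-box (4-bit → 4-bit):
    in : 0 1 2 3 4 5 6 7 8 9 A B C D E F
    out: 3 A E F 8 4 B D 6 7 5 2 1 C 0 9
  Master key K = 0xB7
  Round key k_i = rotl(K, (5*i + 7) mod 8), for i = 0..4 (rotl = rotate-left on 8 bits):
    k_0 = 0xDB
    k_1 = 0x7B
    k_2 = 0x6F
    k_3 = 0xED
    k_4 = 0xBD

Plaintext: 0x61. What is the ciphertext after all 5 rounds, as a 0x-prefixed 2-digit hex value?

s_0 = plaintext = 0x61
s_1 = Round(s_0, k_0) = 0x13
s_2 = Round(s_1, k_1) = 0x37
s_3 = Round(s_2, k_2) = 0x75
s_4 = Round(s_3, k_3) = 0x51
s_5 = Round(s_4, k_4) = 0x14

0x14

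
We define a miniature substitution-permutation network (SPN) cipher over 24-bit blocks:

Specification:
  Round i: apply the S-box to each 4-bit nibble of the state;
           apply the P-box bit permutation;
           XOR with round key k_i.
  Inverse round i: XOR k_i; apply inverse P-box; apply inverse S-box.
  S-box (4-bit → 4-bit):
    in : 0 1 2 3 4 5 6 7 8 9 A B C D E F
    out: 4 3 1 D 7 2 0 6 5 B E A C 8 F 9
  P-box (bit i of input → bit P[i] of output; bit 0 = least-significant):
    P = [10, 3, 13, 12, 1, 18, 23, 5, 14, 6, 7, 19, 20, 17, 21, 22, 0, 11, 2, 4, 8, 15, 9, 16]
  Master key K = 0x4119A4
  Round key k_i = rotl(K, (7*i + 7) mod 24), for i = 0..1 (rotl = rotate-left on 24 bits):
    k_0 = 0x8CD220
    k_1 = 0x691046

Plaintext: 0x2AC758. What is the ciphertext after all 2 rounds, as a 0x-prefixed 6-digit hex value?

s_0 = plaintext = 0x2AC758
s_1 = Round(s_0, k_0) = 0xE8FFF4
s_2 = Round(s_1, k_1) = 0x30F769

0x30F769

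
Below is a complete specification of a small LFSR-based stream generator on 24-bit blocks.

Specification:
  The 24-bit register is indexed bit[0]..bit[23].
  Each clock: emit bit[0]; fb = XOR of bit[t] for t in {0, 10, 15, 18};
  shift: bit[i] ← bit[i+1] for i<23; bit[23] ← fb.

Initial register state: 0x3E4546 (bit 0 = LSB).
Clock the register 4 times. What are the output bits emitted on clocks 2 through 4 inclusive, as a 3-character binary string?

reg_0 = 0x3E4546
clock 1: out=0, reg = 0x1F22A3
clock 2: out=1, reg = 0x0F9151
clock 3: out=1, reg = 0x87C8A8
clock 4: out=0, reg = 0x43E454

110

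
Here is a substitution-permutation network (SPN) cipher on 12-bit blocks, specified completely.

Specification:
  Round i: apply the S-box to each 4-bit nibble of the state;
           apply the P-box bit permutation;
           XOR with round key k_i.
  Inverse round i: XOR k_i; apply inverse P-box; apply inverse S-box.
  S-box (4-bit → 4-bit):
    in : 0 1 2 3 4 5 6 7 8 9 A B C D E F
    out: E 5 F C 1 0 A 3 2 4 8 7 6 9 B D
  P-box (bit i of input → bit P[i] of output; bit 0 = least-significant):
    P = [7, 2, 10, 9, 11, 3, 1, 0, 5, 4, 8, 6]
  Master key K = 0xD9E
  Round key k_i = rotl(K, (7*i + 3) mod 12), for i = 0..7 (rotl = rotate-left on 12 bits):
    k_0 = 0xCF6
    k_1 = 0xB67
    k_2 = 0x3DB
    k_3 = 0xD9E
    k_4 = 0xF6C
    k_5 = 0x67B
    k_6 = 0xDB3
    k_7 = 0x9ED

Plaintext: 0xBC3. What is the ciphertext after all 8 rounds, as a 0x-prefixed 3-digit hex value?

s_0 = plaintext = 0xBC3
s_1 = Round(s_0, k_0) = 0xBCC
s_2 = Round(s_1, k_1) = 0xE59
s_3 = Round(s_2, k_2) = 0x7AB
s_4 = Round(s_3, k_3) = 0x92B
s_5 = Round(s_4, k_4) = 0x2E3
s_6 = Round(s_5, k_5) = 0x902
s_7 = Round(s_6, k_6) = 0xA3C
s_8 = Round(s_7, k_7) = 0xDAA

0xDAA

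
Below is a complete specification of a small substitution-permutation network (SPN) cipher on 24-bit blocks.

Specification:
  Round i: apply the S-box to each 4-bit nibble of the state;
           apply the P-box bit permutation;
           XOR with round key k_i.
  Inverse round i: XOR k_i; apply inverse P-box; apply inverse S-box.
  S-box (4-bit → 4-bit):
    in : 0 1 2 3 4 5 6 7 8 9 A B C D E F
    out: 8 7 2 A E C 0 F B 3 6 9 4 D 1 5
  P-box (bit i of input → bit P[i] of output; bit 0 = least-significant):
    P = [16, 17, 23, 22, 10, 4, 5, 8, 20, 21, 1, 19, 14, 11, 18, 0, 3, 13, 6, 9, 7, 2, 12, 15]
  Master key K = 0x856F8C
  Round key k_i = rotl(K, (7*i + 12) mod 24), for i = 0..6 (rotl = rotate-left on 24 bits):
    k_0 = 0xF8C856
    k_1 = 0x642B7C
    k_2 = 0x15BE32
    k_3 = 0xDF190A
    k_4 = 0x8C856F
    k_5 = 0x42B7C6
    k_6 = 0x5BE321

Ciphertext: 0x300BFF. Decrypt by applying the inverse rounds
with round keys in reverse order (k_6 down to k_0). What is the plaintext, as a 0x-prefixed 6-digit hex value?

s_0 = ciphertext = 0x300BFF
s_1 = InvRound(s_0, k_6) = 0x819428
s_2 = InvRound(s_1, k_5) = 0x976C57
s_3 = InvRound(s_2, k_4) = 0x099B49
s_4 = InvRound(s_3, k_3) = 0x055F64
s_5 = InvRound(s_4, k_2) = 0x3AEF36
s_6 = InvRound(s_5, k_1) = 0x0FFDE3
s_7 = InvRound(s_6, k_0) = 0x125977

0x125977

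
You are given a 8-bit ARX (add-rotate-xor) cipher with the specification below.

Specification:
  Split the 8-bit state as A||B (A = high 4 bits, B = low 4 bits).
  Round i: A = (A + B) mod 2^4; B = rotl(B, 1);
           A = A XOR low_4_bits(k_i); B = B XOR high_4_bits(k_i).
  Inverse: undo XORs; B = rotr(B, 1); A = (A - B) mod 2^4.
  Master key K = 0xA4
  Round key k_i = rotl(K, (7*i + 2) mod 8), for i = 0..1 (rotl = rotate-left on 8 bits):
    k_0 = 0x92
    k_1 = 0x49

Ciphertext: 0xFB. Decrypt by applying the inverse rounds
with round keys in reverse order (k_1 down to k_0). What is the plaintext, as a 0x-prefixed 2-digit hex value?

0x23

s_0 = ciphertext = 0xFB
s_1 = InvRound(s_0, k_1) = 0x7F
s_2 = InvRound(s_1, k_0) = 0x23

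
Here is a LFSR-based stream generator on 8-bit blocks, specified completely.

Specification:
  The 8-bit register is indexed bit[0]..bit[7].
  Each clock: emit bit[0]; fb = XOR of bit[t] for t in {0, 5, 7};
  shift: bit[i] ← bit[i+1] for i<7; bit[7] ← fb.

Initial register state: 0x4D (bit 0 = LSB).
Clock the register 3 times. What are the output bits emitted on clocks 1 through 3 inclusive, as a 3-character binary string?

reg_0 = 0x4D
clock 1: out=1, reg = 0xA6
clock 2: out=0, reg = 0x53
clock 3: out=1, reg = 0xA9

101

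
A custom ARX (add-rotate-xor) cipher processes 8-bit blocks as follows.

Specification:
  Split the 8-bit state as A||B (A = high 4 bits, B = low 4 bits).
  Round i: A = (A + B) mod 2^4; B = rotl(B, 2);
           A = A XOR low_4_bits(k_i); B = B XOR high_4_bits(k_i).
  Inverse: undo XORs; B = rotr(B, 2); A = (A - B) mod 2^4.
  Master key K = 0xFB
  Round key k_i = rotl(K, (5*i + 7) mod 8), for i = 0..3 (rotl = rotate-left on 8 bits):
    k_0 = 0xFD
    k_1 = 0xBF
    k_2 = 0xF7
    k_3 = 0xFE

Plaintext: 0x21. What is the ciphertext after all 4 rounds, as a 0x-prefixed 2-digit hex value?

0x85

s_0 = plaintext = 0x21
s_1 = Round(s_0, k_0) = 0xEB
s_2 = Round(s_1, k_1) = 0x65
s_3 = Round(s_2, k_2) = 0xCA
s_4 = Round(s_3, k_3) = 0x85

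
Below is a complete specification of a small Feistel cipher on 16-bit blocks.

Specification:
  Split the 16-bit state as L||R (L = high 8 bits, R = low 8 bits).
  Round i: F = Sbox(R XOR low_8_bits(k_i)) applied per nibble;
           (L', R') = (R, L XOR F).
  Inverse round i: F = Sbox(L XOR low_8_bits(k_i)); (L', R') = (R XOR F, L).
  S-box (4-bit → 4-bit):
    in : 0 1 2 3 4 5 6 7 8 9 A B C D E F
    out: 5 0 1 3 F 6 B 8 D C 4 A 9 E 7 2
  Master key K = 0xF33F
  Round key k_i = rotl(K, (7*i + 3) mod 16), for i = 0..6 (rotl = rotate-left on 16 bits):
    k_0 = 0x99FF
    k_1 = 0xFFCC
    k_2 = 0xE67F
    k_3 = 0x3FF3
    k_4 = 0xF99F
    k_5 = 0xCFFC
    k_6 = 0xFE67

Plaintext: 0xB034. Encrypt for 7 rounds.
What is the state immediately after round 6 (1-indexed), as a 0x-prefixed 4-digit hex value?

s_0 = plaintext = 0xB034
s_1 = Round(s_0, k_0) = 0x342A
s_2 = Round(s_1, k_1) = 0x2A4F
s_3 = Round(s_2, k_2) = 0x4F1F
s_4 = Round(s_3, k_3) = 0x1F36
s_5 = Round(s_4, k_4) = 0x3653
s_6 = Round(s_5, k_5) = 0x5374
s_7 = Round(s_6, k_6) = 0x7450

0x5374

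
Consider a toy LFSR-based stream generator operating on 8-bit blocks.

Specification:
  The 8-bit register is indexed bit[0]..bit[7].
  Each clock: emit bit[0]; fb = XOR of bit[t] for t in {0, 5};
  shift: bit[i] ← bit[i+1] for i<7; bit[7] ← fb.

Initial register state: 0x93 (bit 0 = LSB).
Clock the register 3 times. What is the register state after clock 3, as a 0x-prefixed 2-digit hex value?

reg_0 = 0x93
clock 1: out=1, reg = 0xC9
clock 2: out=1, reg = 0xE4
clock 3: out=0, reg = 0xF2

0xF2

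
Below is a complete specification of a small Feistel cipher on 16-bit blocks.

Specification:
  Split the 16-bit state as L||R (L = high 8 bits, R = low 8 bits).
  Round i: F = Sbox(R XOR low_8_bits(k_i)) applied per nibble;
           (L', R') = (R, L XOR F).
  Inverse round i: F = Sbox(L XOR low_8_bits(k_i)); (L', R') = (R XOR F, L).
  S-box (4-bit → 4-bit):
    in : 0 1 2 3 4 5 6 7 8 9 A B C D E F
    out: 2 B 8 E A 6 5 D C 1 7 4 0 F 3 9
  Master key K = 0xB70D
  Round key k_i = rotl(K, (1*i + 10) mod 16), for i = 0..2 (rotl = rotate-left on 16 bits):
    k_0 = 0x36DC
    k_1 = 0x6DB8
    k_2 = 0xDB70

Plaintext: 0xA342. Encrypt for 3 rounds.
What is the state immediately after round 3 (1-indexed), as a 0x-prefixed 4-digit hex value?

0x6E03

s_0 = plaintext = 0xA342
s_1 = Round(s_0, k_0) = 0x42B0
s_2 = Round(s_1, k_1) = 0xB06E
s_3 = Round(s_2, k_2) = 0x6E03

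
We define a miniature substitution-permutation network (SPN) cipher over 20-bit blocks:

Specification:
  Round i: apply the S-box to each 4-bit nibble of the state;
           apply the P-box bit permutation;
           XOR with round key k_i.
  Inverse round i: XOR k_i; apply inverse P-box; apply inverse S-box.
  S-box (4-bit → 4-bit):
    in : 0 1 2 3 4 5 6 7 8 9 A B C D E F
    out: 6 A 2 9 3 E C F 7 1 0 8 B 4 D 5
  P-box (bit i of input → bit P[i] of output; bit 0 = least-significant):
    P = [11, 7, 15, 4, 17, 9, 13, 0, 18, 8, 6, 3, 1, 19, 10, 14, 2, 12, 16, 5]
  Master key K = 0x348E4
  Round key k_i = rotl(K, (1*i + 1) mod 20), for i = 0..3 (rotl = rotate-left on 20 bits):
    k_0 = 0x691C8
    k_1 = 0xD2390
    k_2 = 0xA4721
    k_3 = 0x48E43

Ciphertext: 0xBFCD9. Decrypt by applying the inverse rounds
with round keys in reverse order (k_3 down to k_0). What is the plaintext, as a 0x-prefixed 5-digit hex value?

0x1046B

s_0 = ciphertext = 0xBFCD9
s_1 = InvRound(s_0, k_3) = 0x0C381
s_2 = InvRound(s_1, k_2) = 0xB0A90
s_3 = InvRound(s_2, k_1) = 0xAA4F9
s_4 = InvRound(s_3, k_0) = 0x1046B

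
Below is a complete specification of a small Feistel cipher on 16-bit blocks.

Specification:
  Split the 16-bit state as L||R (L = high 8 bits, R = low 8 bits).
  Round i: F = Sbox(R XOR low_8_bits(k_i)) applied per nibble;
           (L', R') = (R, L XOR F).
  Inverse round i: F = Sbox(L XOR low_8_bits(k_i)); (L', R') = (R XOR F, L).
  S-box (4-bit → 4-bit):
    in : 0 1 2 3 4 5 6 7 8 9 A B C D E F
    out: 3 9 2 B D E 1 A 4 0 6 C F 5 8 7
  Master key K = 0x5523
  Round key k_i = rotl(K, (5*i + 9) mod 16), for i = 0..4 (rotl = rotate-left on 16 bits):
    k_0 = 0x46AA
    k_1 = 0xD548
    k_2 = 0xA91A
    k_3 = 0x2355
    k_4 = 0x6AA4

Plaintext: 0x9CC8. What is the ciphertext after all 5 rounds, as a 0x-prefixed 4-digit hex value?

s_0 = plaintext = 0x9CC8
s_1 = Round(s_0, k_0) = 0xC88E
s_2 = Round(s_1, k_1) = 0x8E39
s_3 = Round(s_2, k_2) = 0x39A5
s_4 = Round(s_3, k_3) = 0xA54A
s_5 = Round(s_4, k_4) = 0x4A2D

0x4A2D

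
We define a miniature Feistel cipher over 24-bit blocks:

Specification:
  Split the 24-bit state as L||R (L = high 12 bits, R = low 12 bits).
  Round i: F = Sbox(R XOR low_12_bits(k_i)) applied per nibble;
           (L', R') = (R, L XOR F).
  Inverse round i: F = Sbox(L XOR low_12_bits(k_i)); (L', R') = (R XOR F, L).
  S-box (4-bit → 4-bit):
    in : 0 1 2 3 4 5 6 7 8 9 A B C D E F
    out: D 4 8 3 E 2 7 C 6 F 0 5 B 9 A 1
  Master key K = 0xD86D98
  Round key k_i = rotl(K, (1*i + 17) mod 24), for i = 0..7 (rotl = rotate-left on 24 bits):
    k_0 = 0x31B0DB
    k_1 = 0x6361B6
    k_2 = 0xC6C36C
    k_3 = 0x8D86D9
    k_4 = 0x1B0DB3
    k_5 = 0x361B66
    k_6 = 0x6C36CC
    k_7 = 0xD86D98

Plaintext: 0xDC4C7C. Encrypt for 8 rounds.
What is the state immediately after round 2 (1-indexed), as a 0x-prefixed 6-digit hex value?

s_0 = plaintext = 0xDC4C7C
s_1 = Round(s_0, k_0) = 0xC7C6C8
s_2 = Round(s_1, k_1) = 0x6C80B6
s_3 = Round(s_2, k_2) = 0x0B6558
s_4 = Round(s_3, k_3) = 0x5583D2
s_5 = Round(s_4, k_4) = 0x3D2F2C
s_6 = Round(s_5, k_5) = 0xF2CD32
s_7 = Round(s_6, k_6) = 0xD32A36
s_8 = Round(s_7, k_7) = 0xA36138

0x6C80B6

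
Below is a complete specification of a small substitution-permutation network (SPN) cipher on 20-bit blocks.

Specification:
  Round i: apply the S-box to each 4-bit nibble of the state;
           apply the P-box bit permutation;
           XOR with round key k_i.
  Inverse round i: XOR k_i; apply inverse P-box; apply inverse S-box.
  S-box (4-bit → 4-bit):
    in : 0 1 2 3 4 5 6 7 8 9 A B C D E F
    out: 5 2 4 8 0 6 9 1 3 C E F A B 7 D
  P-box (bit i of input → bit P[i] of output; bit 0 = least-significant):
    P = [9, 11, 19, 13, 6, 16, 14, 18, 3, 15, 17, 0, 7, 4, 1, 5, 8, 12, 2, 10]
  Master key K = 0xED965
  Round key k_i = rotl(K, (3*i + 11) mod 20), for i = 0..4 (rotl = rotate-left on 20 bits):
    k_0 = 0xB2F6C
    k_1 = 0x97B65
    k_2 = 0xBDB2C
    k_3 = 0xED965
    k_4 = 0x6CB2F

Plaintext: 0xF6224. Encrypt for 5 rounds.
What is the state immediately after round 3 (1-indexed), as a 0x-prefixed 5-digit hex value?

s_0 = plaintext = 0xF6224
s_1 = Round(s_0, k_0) = 0x96AC8
s_2 = Round(s_1, k_1) = 0xEF5C0
s_3 = Round(s_2, k_2) = 0x4488A
s_4 = Round(s_3, k_3) = 0x7712D
s_5 = Round(s_4, k_4) = 0x620AF

0x4488A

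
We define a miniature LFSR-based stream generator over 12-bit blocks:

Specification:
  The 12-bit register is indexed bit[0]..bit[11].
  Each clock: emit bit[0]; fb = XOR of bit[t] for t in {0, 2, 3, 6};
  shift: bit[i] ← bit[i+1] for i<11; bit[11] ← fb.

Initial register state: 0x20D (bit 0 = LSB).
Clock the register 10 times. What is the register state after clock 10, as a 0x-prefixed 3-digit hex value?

reg_0 = 0x20D
clock 1: out=1, reg = 0x906
clock 2: out=0, reg = 0xC83
clock 3: out=1, reg = 0xE41
clock 4: out=1, reg = 0x720
clock 5: out=0, reg = 0x390
clock 6: out=0, reg = 0x1C8
clock 7: out=0, reg = 0x0E4
clock 8: out=0, reg = 0x072
clock 9: out=0, reg = 0x839
clock 10: out=1, reg = 0x41C

0x41C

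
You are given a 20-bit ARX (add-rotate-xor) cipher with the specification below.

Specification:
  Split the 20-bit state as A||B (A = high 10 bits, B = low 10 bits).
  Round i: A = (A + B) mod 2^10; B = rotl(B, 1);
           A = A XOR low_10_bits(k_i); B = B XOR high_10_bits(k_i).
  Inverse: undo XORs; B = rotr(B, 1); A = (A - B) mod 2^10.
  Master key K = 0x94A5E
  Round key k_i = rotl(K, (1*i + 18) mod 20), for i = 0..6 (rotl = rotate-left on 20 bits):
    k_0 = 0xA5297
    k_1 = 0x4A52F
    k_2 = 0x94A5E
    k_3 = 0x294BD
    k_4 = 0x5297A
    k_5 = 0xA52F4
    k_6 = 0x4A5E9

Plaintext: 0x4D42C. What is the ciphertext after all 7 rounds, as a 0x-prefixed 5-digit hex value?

s_0 = plaintext = 0x4D42C
s_1 = Round(s_0, k_0) = 0xFDACC
s_2 = Round(s_1, k_1) = 0xFB4B0
s_3 = Round(s_2, k_2) = 0xB0F32
s_4 = Round(s_3, k_3) = 0x522C0
s_5 = Round(s_4, k_4) = 0x5C8CB
s_6 = Round(s_5, k_5) = 0x32702
s_7 = Round(s_6, k_6) = 0x88B2C

0x88B2C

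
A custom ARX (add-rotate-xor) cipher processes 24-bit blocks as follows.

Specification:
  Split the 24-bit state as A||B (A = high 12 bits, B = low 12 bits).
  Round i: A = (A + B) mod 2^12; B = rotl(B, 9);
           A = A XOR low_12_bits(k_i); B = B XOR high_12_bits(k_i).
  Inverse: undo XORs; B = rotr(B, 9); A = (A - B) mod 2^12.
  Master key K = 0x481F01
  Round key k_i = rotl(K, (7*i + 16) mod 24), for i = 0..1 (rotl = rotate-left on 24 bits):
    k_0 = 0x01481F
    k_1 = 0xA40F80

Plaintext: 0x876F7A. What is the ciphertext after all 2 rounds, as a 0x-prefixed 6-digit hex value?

0xA6ACFF

s_0 = plaintext = 0x876F7A
s_1 = Round(s_0, k_0) = 0xFEF5FB
s_2 = Round(s_1, k_1) = 0xA6ACFF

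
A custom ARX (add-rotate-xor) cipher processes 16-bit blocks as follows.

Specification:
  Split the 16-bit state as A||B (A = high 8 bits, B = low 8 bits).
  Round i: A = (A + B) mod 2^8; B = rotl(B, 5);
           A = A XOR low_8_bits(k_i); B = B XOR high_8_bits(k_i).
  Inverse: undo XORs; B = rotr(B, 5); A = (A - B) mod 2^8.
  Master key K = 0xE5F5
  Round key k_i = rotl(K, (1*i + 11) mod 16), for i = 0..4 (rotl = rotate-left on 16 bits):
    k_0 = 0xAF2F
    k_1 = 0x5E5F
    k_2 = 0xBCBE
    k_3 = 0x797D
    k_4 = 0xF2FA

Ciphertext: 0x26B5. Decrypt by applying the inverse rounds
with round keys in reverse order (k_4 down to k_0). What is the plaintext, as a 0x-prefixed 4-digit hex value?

s_0 = ciphertext = 0x26B5
s_1 = InvRound(s_0, k_4) = 0xA23A
s_2 = InvRound(s_1, k_3) = 0xC51A
s_3 = InvRound(s_2, k_2) = 0x4635
s_4 = InvRound(s_3, k_1) = 0xBE5B
s_5 = InvRound(s_4, k_0) = 0xEAA7

0xEAA7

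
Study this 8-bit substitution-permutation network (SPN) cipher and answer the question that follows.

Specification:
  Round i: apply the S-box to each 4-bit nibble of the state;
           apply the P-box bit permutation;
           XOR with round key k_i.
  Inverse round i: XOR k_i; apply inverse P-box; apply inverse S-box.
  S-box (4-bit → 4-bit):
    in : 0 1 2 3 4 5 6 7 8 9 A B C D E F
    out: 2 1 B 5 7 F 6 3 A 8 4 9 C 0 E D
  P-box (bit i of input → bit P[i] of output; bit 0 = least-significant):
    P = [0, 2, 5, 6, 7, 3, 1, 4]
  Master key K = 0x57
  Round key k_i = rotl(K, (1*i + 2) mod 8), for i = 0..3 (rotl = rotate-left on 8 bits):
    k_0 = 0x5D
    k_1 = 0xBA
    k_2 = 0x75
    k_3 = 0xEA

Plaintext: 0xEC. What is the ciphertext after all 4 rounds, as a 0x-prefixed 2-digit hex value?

0xB4

s_0 = plaintext = 0xEC
s_1 = Round(s_0, k_0) = 0x27
s_2 = Round(s_1, k_1) = 0x27
s_3 = Round(s_2, k_2) = 0xE8
s_4 = Round(s_3, k_3) = 0xB4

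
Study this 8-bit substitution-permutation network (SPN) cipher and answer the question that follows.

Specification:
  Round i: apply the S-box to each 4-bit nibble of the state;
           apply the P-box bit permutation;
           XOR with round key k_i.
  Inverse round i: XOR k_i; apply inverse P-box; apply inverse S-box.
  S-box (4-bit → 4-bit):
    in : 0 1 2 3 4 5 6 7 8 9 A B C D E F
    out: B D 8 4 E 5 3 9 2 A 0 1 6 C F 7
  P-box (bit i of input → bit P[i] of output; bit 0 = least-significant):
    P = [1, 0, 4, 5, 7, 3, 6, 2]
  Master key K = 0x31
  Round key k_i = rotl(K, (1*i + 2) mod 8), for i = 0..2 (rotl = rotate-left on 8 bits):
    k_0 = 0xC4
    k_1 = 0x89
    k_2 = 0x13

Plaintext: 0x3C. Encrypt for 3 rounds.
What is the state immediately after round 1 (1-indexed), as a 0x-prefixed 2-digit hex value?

s_0 = plaintext = 0x3C
s_1 = Round(s_0, k_0) = 0x95
s_2 = Round(s_1, k_1) = 0x97
s_3 = Round(s_2, k_2) = 0x3D

0x95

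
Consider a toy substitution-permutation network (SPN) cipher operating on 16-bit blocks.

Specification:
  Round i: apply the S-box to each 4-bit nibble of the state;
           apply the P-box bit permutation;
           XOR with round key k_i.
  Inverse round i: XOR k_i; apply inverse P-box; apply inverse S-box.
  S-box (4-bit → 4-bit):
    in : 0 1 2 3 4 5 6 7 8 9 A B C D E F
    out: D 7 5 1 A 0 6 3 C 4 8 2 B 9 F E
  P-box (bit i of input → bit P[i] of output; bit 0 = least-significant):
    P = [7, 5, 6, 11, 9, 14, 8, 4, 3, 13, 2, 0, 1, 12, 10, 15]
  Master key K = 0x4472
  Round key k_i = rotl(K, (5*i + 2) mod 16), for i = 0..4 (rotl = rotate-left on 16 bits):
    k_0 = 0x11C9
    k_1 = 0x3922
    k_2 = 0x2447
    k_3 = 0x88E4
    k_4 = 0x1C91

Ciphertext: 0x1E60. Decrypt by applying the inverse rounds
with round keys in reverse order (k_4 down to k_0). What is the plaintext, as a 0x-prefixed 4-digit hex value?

0x891F

s_0 = ciphertext = 0x1E60
s_1 = InvRound(s_0, k_4) = 0x5AD1
s_2 = InvRound(s_1, k_3) = 0x48CB
s_3 = InvRound(s_2, k_2) = 0x91BD
s_4 = InvRound(s_3, k_1) = 0xDEAD
s_5 = InvRound(s_4, k_0) = 0x891F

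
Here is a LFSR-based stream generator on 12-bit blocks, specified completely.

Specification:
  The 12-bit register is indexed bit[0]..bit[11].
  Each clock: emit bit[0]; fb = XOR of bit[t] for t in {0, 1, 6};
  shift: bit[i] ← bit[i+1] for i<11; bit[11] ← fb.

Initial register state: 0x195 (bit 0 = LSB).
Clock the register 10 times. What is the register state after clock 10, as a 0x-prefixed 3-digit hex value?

reg_0 = 0x195
clock 1: out=1, reg = 0x8CA
clock 2: out=0, reg = 0x465
clock 3: out=1, reg = 0x232
clock 4: out=0, reg = 0x919
clock 5: out=1, reg = 0xC8C
clock 6: out=0, reg = 0x646
clock 7: out=0, reg = 0x323
clock 8: out=1, reg = 0x191
clock 9: out=1, reg = 0x8C8
clock 10: out=0, reg = 0xC64

0xC64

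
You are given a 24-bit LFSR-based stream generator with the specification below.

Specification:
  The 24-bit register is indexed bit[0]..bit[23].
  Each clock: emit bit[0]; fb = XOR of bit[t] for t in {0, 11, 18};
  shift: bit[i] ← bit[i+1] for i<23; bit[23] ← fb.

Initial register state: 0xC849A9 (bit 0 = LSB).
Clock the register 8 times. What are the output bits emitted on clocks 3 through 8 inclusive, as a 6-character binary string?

010101

reg_0 = 0xC849A9
clock 1: out=1, reg = 0x6424D4
clock 2: out=0, reg = 0xB2126A
clock 3: out=0, reg = 0x590935
clock 4: out=1, reg = 0x2C849A
clock 5: out=0, reg = 0x96424D
clock 6: out=1, reg = 0x4B2126
clock 7: out=0, reg = 0x259093
clock 8: out=1, reg = 0x12C849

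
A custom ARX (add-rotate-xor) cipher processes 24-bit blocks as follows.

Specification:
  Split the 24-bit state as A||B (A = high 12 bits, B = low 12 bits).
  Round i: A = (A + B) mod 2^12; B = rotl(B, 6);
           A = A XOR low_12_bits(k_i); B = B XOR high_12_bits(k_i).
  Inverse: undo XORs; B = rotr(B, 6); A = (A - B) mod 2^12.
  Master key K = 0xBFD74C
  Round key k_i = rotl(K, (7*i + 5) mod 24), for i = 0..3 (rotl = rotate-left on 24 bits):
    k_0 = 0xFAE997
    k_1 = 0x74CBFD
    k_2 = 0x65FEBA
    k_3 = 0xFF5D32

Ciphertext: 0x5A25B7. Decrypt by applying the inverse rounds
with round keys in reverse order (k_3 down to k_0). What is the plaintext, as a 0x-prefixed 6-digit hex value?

0x25A169

s_0 = ciphertext = 0x5A25B7
s_1 = InvRound(s_0, k_3) = 0x7E70A9
s_2 = InvRound(s_1, k_2) = 0xBC2D9B
s_3 = InvRound(s_2, k_1) = 0xA545EB
s_4 = InvRound(s_3, k_0) = 0x25A169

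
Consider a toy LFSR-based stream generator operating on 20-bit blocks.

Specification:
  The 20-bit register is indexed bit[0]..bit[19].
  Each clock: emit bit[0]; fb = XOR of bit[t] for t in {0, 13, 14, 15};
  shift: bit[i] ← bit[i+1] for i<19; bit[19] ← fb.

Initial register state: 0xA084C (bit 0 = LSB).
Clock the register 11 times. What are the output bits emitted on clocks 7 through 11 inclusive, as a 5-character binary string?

reg_0 = 0xA084C
clock 1: out=0, reg = 0x50426
clock 2: out=0, reg = 0x28213
clock 3: out=1, reg = 0x14109
clock 4: out=1, reg = 0x0A084
clock 5: out=0, reg = 0x05042
clock 6: out=0, reg = 0x82821
clock 7: out=1, reg = 0x41410
clock 8: out=0, reg = 0x20A08
clock 9: out=0, reg = 0x10504
clock 10: out=0, reg = 0x08282
clock 11: out=0, reg = 0x84141

10000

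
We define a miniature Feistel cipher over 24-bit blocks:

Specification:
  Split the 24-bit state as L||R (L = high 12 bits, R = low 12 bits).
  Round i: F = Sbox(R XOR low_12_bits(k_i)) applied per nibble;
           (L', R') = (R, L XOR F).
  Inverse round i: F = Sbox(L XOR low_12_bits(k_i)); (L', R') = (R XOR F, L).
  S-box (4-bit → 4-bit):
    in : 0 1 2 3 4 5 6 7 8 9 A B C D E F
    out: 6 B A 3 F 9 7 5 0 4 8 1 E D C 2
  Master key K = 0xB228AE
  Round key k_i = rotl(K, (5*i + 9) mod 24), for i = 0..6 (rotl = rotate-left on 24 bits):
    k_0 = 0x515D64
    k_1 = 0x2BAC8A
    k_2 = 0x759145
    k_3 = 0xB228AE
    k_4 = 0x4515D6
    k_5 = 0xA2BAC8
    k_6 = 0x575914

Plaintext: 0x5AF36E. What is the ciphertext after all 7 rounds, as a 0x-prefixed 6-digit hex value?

0xB716FD

s_0 = plaintext = 0x5AF36E
s_1 = Round(s_0, k_0) = 0x36E9C7
s_2 = Round(s_1, k_1) = 0x9C7A93
s_3 = Round(s_2, k_2) = 0xA93810
s_4 = Round(s_3, k_3) = 0x810C8F
s_5 = Round(s_4, k_4) = 0xC8FC84
s_6 = Round(s_5, k_5) = 0xC84B71
s_7 = Round(s_6, k_6) = 0xB716FD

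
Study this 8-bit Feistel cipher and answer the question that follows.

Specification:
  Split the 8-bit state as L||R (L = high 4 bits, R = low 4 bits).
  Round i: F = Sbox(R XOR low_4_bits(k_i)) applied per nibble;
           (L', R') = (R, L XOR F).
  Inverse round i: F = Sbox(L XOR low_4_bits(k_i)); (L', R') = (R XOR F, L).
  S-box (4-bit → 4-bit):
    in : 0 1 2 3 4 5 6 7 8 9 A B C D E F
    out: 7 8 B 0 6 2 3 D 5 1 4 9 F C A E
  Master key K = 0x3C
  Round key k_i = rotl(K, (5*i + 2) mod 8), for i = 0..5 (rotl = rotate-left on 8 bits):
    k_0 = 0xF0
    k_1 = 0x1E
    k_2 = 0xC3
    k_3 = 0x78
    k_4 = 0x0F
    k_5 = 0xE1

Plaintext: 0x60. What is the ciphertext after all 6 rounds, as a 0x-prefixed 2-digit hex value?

s_0 = plaintext = 0x60
s_1 = Round(s_0, k_0) = 0x01
s_2 = Round(s_1, k_1) = 0x1E
s_3 = Round(s_2, k_2) = 0xED
s_4 = Round(s_3, k_3) = 0xDC
s_5 = Round(s_4, k_4) = 0xCD
s_6 = Round(s_5, k_5) = 0xD3

0xD3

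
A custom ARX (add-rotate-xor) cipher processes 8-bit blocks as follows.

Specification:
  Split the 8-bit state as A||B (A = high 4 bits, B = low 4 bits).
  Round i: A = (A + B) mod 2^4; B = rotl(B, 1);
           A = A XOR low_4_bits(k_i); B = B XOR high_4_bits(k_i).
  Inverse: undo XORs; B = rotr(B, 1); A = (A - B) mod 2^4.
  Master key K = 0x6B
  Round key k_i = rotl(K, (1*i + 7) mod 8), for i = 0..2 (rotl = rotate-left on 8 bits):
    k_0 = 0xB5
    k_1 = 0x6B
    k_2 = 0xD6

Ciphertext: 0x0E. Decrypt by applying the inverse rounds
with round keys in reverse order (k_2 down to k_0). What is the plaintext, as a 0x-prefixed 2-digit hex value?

s_0 = ciphertext = 0x0E
s_1 = InvRound(s_0, k_2) = 0xD9
s_2 = InvRound(s_1, k_1) = 0x7F
s_3 = InvRound(s_2, k_0) = 0x02

0x02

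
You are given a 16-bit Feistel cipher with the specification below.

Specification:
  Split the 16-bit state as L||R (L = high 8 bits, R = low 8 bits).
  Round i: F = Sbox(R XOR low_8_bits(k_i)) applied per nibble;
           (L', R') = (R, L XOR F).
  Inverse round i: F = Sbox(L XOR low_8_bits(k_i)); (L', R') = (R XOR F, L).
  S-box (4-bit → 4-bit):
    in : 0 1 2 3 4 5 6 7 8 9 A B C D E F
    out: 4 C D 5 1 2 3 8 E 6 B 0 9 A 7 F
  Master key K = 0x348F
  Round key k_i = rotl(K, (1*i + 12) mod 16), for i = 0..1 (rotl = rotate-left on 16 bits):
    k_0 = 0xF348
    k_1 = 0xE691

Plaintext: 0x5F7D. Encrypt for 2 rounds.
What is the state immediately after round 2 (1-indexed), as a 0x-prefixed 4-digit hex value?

s_0 = plaintext = 0x5F7D
s_1 = Round(s_0, k_0) = 0x7D0D
s_2 = Round(s_1, k_1) = 0x0D14

0x0D14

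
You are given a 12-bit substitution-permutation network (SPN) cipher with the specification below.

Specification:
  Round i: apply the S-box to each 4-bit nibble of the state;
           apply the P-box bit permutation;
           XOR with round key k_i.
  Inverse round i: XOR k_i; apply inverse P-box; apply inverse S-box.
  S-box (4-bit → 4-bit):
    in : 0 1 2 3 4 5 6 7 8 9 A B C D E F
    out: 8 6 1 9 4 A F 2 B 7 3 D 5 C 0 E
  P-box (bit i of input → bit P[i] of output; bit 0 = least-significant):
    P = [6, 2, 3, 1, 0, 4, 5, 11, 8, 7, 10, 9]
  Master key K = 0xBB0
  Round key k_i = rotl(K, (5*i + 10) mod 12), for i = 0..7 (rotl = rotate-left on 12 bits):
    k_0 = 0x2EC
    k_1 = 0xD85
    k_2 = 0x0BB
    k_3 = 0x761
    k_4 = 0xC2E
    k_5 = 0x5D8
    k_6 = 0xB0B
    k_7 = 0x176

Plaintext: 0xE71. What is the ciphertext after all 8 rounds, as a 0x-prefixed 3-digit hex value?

0xF53

s_0 = plaintext = 0xE71
s_1 = Round(s_0, k_0) = 0x2F0
s_2 = Round(s_1, k_1) = 0x4B7
s_3 = Round(s_2, k_2) = 0xC9E
s_4 = Round(s_3, k_3) = 0x250
s_5 = Round(s_4, k_4) = 0x53C
s_6 = Round(s_5, k_5) = 0xF11
s_7 = Round(s_6, k_6) = 0xDB7
s_8 = Round(s_7, k_7) = 0xF53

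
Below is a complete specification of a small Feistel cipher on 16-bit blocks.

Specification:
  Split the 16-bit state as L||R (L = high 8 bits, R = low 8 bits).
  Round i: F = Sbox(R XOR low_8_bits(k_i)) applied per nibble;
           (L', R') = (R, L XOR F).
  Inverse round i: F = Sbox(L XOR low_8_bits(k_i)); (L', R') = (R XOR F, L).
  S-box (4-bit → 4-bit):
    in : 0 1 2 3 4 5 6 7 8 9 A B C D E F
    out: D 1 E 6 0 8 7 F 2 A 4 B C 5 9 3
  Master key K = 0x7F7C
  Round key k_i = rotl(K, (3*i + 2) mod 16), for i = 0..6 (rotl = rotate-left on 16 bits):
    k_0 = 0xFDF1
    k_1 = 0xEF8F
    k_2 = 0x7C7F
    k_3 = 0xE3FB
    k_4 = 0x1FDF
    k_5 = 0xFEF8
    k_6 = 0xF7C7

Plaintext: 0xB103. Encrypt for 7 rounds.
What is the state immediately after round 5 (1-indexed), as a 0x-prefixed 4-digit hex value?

s_0 = plaintext = 0xB103
s_1 = Round(s_0, k_0) = 0x038F
s_2 = Round(s_1, k_1) = 0x8FDE
s_3 = Round(s_2, k_2) = 0xDECE
s_4 = Round(s_3, k_3) = 0xCEB6
s_5 = Round(s_4, k_4) = 0xB6B4
s_6 = Round(s_5, k_5) = 0xB4BA
s_7 = Round(s_6, k_6) = 0xBA41

0xB6B4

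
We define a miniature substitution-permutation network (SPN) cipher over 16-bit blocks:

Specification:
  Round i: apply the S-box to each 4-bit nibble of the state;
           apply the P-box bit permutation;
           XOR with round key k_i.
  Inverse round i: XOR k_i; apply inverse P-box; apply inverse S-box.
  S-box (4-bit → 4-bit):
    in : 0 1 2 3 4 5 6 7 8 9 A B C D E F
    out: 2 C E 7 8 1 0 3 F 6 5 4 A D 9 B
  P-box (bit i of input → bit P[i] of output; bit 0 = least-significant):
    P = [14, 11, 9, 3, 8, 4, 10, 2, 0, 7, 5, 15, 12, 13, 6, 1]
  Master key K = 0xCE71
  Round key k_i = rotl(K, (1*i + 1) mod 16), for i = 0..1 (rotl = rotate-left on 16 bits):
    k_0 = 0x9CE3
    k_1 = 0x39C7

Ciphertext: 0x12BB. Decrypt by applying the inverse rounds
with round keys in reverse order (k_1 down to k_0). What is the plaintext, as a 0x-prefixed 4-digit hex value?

s_0 = ciphertext = 0x12BB
s_1 = InvRound(s_0, k_1) = 0x9BF2
s_2 = InvRound(s_1, k_0) = 0x653B

0x653B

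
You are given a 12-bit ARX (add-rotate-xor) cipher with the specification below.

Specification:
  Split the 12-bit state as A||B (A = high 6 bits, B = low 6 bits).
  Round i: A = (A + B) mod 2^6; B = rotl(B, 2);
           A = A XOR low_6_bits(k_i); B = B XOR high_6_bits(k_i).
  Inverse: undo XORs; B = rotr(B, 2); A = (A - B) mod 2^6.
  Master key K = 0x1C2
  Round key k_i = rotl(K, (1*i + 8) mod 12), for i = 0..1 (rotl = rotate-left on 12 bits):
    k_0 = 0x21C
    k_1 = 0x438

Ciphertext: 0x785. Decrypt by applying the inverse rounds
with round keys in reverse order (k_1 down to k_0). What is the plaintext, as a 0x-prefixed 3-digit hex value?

0xD97

s_0 = ciphertext = 0x785
s_1 = InvRound(s_0, k_1) = 0x455
s_2 = InvRound(s_1, k_0) = 0xD97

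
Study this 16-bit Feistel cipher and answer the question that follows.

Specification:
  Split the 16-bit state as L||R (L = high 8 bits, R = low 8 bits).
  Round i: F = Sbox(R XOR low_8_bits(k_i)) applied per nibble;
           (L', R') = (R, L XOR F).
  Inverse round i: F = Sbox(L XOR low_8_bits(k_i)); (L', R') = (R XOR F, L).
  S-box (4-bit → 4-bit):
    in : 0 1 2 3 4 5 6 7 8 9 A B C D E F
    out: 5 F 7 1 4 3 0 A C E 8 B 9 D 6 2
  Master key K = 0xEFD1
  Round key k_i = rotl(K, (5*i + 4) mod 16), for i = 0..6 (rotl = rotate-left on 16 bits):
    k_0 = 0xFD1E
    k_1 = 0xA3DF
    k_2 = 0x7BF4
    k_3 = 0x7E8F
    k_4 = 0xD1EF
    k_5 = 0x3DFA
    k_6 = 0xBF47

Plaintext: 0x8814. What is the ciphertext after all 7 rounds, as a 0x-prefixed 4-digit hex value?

s_0 = plaintext = 0x8814
s_1 = Round(s_0, k_0) = 0x14D0
s_2 = Round(s_1, k_1) = 0xD046
s_3 = Round(s_2, k_2) = 0x4667
s_4 = Round(s_3, k_3) = 0x672A
s_5 = Round(s_4, k_4) = 0x2AF4
s_6 = Round(s_5, k_5) = 0xF47C
s_7 = Round(s_6, k_6) = 0x7CEF

0x7CEF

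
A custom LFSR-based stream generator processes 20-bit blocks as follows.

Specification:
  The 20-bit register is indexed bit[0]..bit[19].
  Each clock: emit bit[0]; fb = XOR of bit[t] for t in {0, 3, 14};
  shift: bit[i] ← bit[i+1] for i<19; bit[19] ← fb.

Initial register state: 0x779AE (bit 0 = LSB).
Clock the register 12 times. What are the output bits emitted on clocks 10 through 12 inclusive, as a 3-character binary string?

reg_0 = 0x779AE
clock 1: out=0, reg = 0x3BCD7
clock 2: out=1, reg = 0x9DE6B
clock 3: out=1, reg = 0xCEF35
clock 4: out=1, reg = 0x6779A
clock 5: out=0, reg = 0x33BCD
clock 6: out=1, reg = 0x19DE6
clock 7: out=0, reg = 0x0CEF3
clock 8: out=1, reg = 0x06779
clock 9: out=1, reg = 0x833BC
clock 10: out=0, reg = 0xC19DE
clock 11: out=0, reg = 0xE0CEF
clock 12: out=1, reg = 0x70677

001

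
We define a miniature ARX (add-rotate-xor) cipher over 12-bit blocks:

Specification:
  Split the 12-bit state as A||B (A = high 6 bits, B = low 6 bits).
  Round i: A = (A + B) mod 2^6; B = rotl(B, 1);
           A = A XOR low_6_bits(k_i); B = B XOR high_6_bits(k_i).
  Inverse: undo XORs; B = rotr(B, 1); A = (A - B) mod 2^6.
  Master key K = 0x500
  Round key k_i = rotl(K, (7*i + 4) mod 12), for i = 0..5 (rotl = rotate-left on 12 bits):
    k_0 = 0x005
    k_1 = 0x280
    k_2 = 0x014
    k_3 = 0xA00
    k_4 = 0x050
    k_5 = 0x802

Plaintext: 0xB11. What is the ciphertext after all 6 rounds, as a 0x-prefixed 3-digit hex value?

0xAB3

s_0 = plaintext = 0xB11
s_1 = Round(s_0, k_0) = 0xE22
s_2 = Round(s_1, k_1) = 0x68F
s_3 = Round(s_2, k_2) = 0xF5E
s_4 = Round(s_3, k_3) = 0x6D4
s_5 = Round(s_4, k_4) = 0xFE9
s_6 = Round(s_5, k_5) = 0xAB3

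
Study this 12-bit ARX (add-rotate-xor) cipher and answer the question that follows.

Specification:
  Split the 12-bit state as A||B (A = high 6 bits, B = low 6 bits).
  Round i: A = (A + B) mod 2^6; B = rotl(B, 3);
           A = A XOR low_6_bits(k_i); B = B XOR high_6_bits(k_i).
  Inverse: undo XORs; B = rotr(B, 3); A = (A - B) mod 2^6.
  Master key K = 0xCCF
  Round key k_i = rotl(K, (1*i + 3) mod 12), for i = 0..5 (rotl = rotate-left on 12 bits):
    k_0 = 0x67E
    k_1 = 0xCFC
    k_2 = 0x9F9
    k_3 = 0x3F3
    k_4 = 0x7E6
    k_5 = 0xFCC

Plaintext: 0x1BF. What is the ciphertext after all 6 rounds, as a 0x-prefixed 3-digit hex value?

s_0 = plaintext = 0x1BF
s_1 = Round(s_0, k_0) = 0xEE6
s_2 = Round(s_1, k_1) = 0x747
s_3 = Round(s_2, k_2) = 0x75F
s_4 = Round(s_3, k_3) = 0x3F4
s_5 = Round(s_4, k_4) = 0x979
s_6 = Round(s_5, k_5) = 0x4B0

0x4B0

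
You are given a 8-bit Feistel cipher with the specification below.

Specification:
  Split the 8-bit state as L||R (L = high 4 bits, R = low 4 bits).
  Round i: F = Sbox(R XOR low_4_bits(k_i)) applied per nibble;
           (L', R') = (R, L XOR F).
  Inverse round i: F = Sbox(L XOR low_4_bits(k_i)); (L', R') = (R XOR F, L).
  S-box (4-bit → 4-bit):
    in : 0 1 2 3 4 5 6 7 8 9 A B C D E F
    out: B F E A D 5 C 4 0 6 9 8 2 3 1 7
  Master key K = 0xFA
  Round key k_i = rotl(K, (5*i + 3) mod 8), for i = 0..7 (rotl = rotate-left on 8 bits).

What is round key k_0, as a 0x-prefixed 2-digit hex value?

K = 0xFA
k_0 = rotl(K, (5*0+3) mod 8) = rotl(K, 3) = 0xD7

0xD7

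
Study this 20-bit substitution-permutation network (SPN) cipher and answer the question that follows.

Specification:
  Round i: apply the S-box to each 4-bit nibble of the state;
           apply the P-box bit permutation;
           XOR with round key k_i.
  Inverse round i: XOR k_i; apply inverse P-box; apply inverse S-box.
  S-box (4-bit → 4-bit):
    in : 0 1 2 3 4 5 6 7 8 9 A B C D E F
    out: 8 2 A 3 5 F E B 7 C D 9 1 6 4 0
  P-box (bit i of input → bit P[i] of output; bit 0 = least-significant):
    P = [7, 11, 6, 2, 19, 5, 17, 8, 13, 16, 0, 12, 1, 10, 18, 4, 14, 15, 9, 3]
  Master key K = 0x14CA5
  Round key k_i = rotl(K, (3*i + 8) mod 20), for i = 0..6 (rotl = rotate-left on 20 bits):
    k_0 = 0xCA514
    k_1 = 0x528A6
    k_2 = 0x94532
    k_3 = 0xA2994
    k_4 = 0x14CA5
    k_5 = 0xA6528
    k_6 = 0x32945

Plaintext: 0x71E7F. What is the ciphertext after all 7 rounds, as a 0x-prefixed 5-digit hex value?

0x97E4C

s_0 = plaintext = 0x71E7F
s_1 = Round(s_0, k_0) = 0x4603D
s_2 = Round(s_1, k_1) = 0x976D6
s_3 = Round(s_2, k_2) = 0xA5B4D
s_4 = Round(s_3, k_3) = 0x457CE
s_5 = Round(s_4, k_4) = 0xC3AF7
s_6 = Round(s_5, k_5) = 0xA19AF
s_7 = Round(s_6, k_6) = 0x97E4C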